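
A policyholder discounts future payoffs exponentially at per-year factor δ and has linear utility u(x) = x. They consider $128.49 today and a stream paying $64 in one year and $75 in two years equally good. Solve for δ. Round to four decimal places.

δ ≈ 0.9500

The stream is worth 64δ + 75δ² today, so 64δ + 75δ² = 128.49.
Rearranged: 75δ² + 64δ − 128.49 = 0.
By the quadratic formula (taking the positive root), δ = (−64 + √42643.00) / 150 ≈ 0.9500.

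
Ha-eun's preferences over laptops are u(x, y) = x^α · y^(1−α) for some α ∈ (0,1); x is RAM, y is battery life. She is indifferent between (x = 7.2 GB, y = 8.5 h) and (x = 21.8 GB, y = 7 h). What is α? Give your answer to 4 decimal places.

α ≈ 0.1491

Set the two utilities equal: 7.2^α·8.5^(1−α) = 21.8^α·7^(1−α).
(7.2/21.8)^α = (7/8.5)^(1−α); take logs: α·ln(7.2/21.8) = (1−α)·ln(7/8.5), i.e. α·-1.1078289 = (1−α)·-0.1941560.
Thus α·(-1.3019849) = -0.1941560, so α = -0.1941560/-1.3019849 ≈ 0.1491.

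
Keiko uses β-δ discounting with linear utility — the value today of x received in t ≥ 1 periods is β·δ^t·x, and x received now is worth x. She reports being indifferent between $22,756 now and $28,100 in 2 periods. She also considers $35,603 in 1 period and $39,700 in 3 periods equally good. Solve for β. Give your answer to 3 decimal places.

The second indifference involves only future payoffs, so β cancels: β·δ^1·35603 = β·δ^3·39700, giving δ^2 = 35603/39700 = 0.89680, so δ = 0.94700.
Now use the now-vs-future pair: 22756 = β·δ^2·28100 gives β = 22756/(0.89680·28100) ≈ 0.903.

β ≈ 0.903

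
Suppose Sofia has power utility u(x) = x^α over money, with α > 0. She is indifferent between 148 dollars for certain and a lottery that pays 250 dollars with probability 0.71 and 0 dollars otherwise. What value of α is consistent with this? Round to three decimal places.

α ≈ 0.653

The lottery's expected utility is 0.71·u(250) + 0.29·u(0) = 0.71·250^α (since u(0) = 0 for α > 0).
Equating: 148^α = 0.71·250^α, i.e. 0.5920^α = 0.71.
α = ln(0.71) / ln(148/250) = -0.342490/-0.524249 ≈ 0.653.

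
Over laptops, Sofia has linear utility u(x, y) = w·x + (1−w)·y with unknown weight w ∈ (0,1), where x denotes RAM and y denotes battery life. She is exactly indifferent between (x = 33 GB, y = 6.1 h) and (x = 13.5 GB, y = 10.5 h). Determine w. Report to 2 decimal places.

Equating utilities: w·33 + (1−w)·6.1 = w·13.5 + (1−w)·10.5.
w·(33−13.5) = (1−w)·(10.5−6.1), i.e. w·19.5 = (1−w)·4.4.
The marginal rate of substitution is 4.4/19.5, so w = 4.4/(19.5+4.4) = 0.18.

w = 0.18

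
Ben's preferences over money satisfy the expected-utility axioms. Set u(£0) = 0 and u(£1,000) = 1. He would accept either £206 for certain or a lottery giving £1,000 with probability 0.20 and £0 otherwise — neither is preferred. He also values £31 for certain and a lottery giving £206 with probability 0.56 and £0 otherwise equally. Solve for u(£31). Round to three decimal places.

First, u(£206) = 0.20·u(£1,000) + 0.80·u(£0) = 0.20.
Then u(£31) = 0.56·u(£206) + 0.44·u(£0) = 0.56·0.20 + 0.44·0.00 = 0.1120.

0.112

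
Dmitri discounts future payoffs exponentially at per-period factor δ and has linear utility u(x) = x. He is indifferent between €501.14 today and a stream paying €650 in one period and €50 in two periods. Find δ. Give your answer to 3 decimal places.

δ ≈ 0.730

Present value of the stream is 650·δ + 50·δ². Indifference gives 650δ + 50δ² = 501.14.
Rearranged: 50δ² + 650δ − 501.14 = 0.
The positive root is δ = [−650 + √(650² + 4·50·501.14)] / (2·50) = (−650 + 722.999)/100 ≈ 0.730.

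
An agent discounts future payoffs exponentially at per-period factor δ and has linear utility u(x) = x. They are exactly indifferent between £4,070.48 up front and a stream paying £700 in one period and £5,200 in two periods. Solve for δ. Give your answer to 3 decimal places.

Equating present values: 4070.48 = 700δ + 5200δ².
That is, 5200δ² + 700δ − 4070.48 = 0, a quadratic in δ.
The positive root is δ = [−700 + √(700² + 4·5200·4070.48)] / (2·5200) = (−700 + 9228.000)/10400 ≈ 0.820.

δ ≈ 0.820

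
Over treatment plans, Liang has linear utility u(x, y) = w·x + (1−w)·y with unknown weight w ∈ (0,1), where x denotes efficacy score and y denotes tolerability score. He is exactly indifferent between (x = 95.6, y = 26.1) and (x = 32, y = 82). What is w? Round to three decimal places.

w = 0.468

u(95.6,26.1) = u(32,82) means w·95.6 + (1−w)·26.1 = w·32 + (1−w)·82.
w·(95.6−32) = (1−w)·(82−26.1), i.e. w·63.6 = (1−w)·55.9.
Hence w = 55.9/(63.6+55.9) = 55.9/119.5 = 0.468.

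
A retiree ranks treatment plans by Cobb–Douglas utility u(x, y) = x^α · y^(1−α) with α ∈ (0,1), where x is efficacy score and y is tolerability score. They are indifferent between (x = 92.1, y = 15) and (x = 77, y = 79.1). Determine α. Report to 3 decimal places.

α ≈ 0.903

Set the two utilities equal: 92.1^α·15^(1−α) = 77^α·79.1^(1−α).
Rearrange to (92.1/77)^α = (79.1/15)^(1−α) and take logs: α·0.179070 = (1−α)·1.662663.
So α/(1−α) = (1.662663)/(0.179070) = 9.284989, and α = 9.284989/10.284989 ≈ 0.903.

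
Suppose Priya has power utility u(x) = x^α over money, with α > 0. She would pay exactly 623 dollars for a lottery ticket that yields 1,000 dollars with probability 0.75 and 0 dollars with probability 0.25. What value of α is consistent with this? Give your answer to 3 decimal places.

EU(lottery) = 0.75·1000^α + 0.25·0 = 0.75·1000^α.
Equating: 623^α = 0.75·1000^α, i.e. 0.6230^α = 0.75.
α = ln(0.75) / ln(623/1000) = -0.287682/-0.473209 ≈ 0.608.

α ≈ 0.608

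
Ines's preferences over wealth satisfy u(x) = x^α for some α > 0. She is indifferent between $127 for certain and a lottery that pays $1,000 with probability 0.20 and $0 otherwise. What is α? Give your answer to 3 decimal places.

Since u(0) = 0, the lottery's EU is 0.20·1000^α.
Equating: 127^α = 0.20·1000^α, i.e. 0.1270^α = 0.20.
Take logs: α = ln 0.20 / ln(127/1000) ≈ 0.77993.

α ≈ 0.780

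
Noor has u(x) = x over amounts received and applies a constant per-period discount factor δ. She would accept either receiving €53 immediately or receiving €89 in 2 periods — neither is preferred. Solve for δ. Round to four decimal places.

δ ≈ 0.7717

Equating discounted utilities: u(53) = δ^2·u(89) ⇒ δ^2 = u(53)/u(89).
With u(x) = x: δ^2 = 53/89 = 0.59551.
So δ = 0.59551^(1/2) ≈ 0.7717.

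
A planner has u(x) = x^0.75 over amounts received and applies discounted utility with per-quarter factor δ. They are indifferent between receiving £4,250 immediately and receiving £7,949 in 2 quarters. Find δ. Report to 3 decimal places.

Equating discounted utilities: u(4250) = δ^2·u(7949) ⇒ δ^2 = u(4250)/u(7949).
Since u(x) = x^0.75, δ^2 = (4250/7949)^0.75 = 0.53466^0.75 = 0.62526.
Taking the square root: δ = 0.62526^(1/2) ≈ 0.791.

δ ≈ 0.791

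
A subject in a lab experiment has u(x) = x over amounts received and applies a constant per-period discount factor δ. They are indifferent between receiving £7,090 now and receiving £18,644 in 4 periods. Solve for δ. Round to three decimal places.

Equating discounted utilities: u(7090) = δ^4·u(18644) ⇒ δ^4 = u(7090)/u(18644).
With u(x) = x: δ^4 = 7090/18644 = 0.38028.
Hence δ = (0.38028)^(1/4) = 0.78528.

δ ≈ 0.785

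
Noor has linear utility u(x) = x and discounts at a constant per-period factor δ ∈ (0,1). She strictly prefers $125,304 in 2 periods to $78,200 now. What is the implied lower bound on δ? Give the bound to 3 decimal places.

Comparing present values: 78200 < δ^2·125304.
So δ^2 > 78200/125304 = 0.62408; taking the square root of both positive sides preserves the inequality.
δ > (78200/125304)^(1/2) ≈ 0.790.

δ > 0.790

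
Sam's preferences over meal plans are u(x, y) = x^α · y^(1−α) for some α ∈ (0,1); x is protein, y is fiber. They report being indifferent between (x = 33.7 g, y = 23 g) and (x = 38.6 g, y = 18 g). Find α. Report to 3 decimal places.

α ≈ 0.644

Set the two utilities equal: 33.7^α·23^(1−α) = 38.6^α·18^(1−α).
Rearrange to (33.7/38.6)^α = (18/23)^(1−α) and take logs: α·-0.135754 = (1−α)·-0.245122.
With A = -0.135754 and B = -0.245122: α·A = (1−α)·B, so α = B/(A+B) = -0.245122/-0.380876 ≈ 0.644.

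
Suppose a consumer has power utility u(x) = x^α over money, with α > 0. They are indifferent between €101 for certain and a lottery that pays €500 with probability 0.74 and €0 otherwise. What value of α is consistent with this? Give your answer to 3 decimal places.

α ≈ 0.188

The lottery's expected utility is 0.74·u(500) + 0.26·u(0) = 0.74·500^α (since u(0) = 0 for α > 0).
Indifference: 101^α = 0.74·500^α, so (101/500)^α = 0.74.
Take logs: α = ln 0.74 / ln(101/500) ≈ 0.18825.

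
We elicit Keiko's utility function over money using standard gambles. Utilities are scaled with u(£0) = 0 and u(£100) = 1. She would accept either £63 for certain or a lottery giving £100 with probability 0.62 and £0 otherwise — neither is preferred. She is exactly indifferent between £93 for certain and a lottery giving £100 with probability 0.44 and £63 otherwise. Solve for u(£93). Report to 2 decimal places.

From the first indifference, u(£63) = 0.62·u(£100) + 0.38·u(£0) = 0.62·1 + 0.38·0 = 0.62.
Chaining: u(£93) = 0.44·1.00 + 0.56·0.62 = 0.7872.

0.79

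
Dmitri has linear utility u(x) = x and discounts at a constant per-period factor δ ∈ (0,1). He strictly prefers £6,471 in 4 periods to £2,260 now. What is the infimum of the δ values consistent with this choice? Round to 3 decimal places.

δ > 0.769

The preference means 2260 < δ^4·6471.
Dividing by 6471: δ^4 > 0.34925. Both sides are positive, so the 4th root keeps the direction.
δ > 0.34925^(1/4) = 0.769.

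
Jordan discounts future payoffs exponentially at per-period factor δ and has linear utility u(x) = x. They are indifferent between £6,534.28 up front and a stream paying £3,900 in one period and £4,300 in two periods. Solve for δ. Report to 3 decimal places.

δ ≈ 0.860

Present value of the stream is 3900·δ + 4300·δ². Indifference gives 3900δ + 4300δ² = 6534.28.
Rearranged: 4300δ² + 3900δ − 6534.28 = 0.
By the quadratic formula (taking the positive root), δ = (−3900 + √127599616.00) / 8600 ≈ 0.860.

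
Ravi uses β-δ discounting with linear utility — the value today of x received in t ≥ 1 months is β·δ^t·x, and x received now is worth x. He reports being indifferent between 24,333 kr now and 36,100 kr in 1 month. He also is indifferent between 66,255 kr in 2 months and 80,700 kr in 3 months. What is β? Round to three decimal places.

β ≈ 0.821

From the later pair, β·δ^2·66255 = β·δ^3·80700; dividing through, δ = 66255/80700 = 0.82100.
The first indifference: 24333 = β·δ·36100, so β = 24333/(δ·36100) = 24333/(0.82100·36100) ≈ 0.821.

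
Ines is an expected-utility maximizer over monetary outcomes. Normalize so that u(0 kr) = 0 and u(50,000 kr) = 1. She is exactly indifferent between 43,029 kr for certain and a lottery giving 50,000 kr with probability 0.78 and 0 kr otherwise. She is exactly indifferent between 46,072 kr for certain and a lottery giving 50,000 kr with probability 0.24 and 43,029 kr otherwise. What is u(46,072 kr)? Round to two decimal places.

0.83

The first gamble pins u(43,029 kr): it must equal 0.78·1 + 0.22·0 = 0.78.
The second indifference gives u(46,072 kr) = 0.24·u(50,000 kr) + 0.76·u(43,029 kr) = 0.24·1.00 + 0.76·0.78 = 0.8328.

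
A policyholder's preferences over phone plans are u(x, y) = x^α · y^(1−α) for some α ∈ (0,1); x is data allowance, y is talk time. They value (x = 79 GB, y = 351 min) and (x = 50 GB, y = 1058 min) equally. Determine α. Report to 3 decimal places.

Indifference: 79^α · 351^(1−α) = 50^α · 1058^(1−α).
Rearrange to (79/50)^α = (1058/351)^(1−α) and take logs: α·0.457425 = (1−α)·1.103349.
With A = 0.457425 and B = 1.103349: α·A = (1−α)·B, so α = B/(A+B) = 1.103349/1.560774 ≈ 0.707.

α ≈ 0.707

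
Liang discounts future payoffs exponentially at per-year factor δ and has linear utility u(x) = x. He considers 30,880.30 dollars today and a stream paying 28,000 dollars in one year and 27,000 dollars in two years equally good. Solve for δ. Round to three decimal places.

δ ≈ 0.670

The stream is worth 28000δ + 27000δ² today, so 28000δ + 27000δ² = 30880.30.
Rearranged: 27000δ² + 28000δ − 30880.30 = 0.
The positive root is δ = [−28000 + √(28000² + 4·27000·30880.30)] / (2·27000) = (−28000 + 64180.000)/54000 ≈ 0.670.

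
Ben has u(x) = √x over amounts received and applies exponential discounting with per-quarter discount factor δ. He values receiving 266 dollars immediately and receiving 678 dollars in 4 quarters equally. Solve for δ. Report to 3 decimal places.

δ ≈ 0.890

Equating discounted utilities: u(266) = δ^4·u(678) ⇒ δ^4 = u(266)/u(678).
With u(x) = √x: δ^4 = √266/√678 = √(266/678) = 0.62636.
Hence δ = (0.62636)^(1/4) = 0.88962.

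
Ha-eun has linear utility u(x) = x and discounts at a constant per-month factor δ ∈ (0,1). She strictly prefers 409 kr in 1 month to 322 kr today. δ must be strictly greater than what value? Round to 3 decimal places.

δ > 0.787

Comparing present values: 322 < δ·409.
So δ > 322/409 = 0.78729.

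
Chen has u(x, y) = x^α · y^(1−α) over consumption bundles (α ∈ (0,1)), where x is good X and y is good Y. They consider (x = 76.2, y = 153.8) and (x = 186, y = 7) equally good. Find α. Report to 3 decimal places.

The Cobb–Douglas utilities coincide, so 76.2^α·153.8^(1−α) = 186^α·7^(1−α).
(76.2/186)^α = (7/153.8)^(1−α); take logs: α·ln(76.2/186) = (1−α)·ln(7/153.8), i.e. α·-0.892385 = (1−α)·-3.089743.
Thus α·(-3.982128) = -3.089743, so α = -3.089743/-3.982128 ≈ 0.776.

α ≈ 0.776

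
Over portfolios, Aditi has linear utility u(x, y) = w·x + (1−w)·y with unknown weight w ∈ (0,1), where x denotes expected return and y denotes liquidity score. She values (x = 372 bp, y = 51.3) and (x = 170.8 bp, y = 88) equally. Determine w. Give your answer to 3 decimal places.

Equating utilities: w·372 + (1−w)·51.3 = w·170.8 + (1−w)·88.
Rearranging, 201.2·w − 36.7·(1−w) = 0.
The marginal rate of substitution is 36.7/201.2, so w = 36.7/(201.2+36.7) = 0.154.

w = 0.154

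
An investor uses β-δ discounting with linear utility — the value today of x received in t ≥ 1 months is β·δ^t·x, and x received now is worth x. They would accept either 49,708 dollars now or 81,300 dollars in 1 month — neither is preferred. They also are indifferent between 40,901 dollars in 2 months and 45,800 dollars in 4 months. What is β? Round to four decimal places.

β ≈ 0.6470

Both payoffs in the second observation are in the future, so β drops out: δ^2·40901 = δ^4·45800 ⇒ δ^2 = 40901/45800 = 0.89303, so δ = 0.94501.
The first indifference: 49708 = β·δ·81300, so β = 49708/(δ·81300) = 49708/(0.94501·81300) ≈ 0.6470.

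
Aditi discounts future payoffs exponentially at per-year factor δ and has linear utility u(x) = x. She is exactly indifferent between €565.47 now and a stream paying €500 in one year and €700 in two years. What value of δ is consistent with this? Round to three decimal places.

δ ≈ 0.610

Present value of the stream is 500·δ + 700·δ². Indifference gives 500δ + 700δ² = 565.47.
That is, 700δ² + 500δ − 565.47 = 0, a quadratic in δ.
δ = (−500 + √(500² + 4·700·565.47)) / (2·700) = (−500 + √1833316.00) / 1400 ≈ 0.610.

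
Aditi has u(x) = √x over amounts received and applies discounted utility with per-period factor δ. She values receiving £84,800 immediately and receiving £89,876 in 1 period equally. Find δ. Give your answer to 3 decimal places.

Indifference means u(84800) = δ · u(89876), so δ = u(84800)/u(89876).
With u(x) = √x: δ = √84800/√89876 = √(84800/89876) = 0.97135.

δ ≈ 0.971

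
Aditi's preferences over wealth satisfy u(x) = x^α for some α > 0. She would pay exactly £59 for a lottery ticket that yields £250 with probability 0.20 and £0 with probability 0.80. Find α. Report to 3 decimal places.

EU(lottery) = 0.20·250^α + 0.80·0 = 0.20·250^α.
Setting u(59) equal to that: 59^α = 0.20·250^α ⇒ (59/250)^α = 0.20.
α = ln(0.20) / ln(59/250) = -1.609438/-1.443923 ≈ 1.115.

α ≈ 1.115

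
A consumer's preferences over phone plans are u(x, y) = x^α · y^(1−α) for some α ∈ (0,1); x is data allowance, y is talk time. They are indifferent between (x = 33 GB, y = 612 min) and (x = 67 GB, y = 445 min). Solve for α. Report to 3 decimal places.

Set the two utilities equal: 33^α·612^(1−α) = 67^α·445^(1−α).
(33/67)^α = (445/612)^(1−α); take logs: α·ln(33/67) = (1−α)·ln(445/612), i.e. α·-0.708185 = (1−α)·-0.318658.
With A = -0.708185 and B = -0.318658: α·A = (1−α)·B, so α = B/(A+B) = -0.318658/-1.026843 ≈ 0.310.

α ≈ 0.310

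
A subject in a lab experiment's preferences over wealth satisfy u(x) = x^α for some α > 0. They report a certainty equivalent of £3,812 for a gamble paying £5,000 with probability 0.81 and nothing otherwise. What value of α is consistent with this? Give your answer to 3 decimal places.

Since u(0) = 0, the lottery's EU is 0.81·5000^α.
Setting u(3812) equal to that: 3812^α = 0.81·5000^α ⇒ (3812/5000)^α = 0.81.
Taking logs: α·ln(3812/5000) = ln(0.81), so α = -0.210721 / -0.271284 ≈ 0.777.

α ≈ 0.777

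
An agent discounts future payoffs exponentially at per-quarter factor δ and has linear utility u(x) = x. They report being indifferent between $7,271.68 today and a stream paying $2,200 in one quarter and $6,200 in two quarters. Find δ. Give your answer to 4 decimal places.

δ ≈ 0.9200

Equating present values: 7271.68 = 2200δ + 6200δ².
Rearranged: 6200δ² + 2200δ − 7271.68 = 0.
δ = (−2200 + √(2200² + 4·6200·7271.68)) / (2·6200) = (−2200 + √185177664.00) / 12400 ≈ 0.9200.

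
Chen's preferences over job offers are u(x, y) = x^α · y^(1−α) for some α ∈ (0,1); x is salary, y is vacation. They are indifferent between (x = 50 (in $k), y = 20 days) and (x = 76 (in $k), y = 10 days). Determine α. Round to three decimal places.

α ≈ 0.623

Set the two utilities equal: 50^α·20^(1−α) = 76^α·10^(1−α).
(50/76)^α = (10/20)^(1−α); take logs: α·ln(50/76) = (1−α)·ln(10/20), i.e. α·-0.418710 = (1−α)·-0.693147.
Thus α·(-1.111857) = -0.693147, so α = -0.693147/-1.111857 ≈ 0.623.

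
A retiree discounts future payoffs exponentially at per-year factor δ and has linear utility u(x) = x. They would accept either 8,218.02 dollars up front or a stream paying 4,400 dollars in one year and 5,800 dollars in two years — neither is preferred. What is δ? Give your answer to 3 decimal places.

δ ≈ 0.870

The stream is worth 4400δ + 5800δ² today, so 4400δ + 5800δ² = 8218.02.
So 5800δ² + 4400δ − 8218.02 = 0.
The positive root is δ = [−4400 + √(4400² + 4·5800·8218.02)] / (2·5800) = (−4400 + 14492.000)/11600 ≈ 0.870.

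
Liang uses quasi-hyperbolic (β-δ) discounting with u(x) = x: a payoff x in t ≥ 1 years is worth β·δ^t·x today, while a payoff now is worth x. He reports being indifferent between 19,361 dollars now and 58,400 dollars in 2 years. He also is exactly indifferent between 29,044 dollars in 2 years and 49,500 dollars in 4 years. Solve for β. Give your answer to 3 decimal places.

Both payoffs in the second observation are in the future, so β drops out: δ^2·29044 = δ^4·49500 ⇒ δ^2 = 29044/49500 = 0.58675, so δ = 0.76599.
The first indifference: 19361 = β·δ^2·58400, so β = 19361/(δ^2·58400) = 19361/(0.58675·58400) ≈ 0.565.

β ≈ 0.565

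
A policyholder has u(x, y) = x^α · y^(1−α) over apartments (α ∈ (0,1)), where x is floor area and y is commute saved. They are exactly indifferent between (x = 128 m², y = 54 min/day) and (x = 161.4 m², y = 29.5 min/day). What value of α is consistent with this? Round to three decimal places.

α ≈ 0.723

Set the two utilities equal: 128^α·54^(1−α) = 161.4^α·29.5^(1−α).
Taking logs: α·ln 128 + (1−α)·ln 54 = α·ln 161.4 + (1−α)·ln 29.5, i.e. α·-0.231855 = (1−α)·-0.604594.
Thus α·(-0.836449) = -0.604594, so α = -0.604594/-0.836449 ≈ 0.723.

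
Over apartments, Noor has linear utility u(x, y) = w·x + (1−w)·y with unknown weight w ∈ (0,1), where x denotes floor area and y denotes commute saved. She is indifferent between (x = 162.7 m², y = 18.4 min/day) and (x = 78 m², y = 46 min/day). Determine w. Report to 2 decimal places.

Indifference: w·162.7 + (1−w)·18.4 = w·78 + (1−w)·46.
Collecting terms: w·84.7 = (1−w)·27.6.
So w/(1−w) = 27.6/84.7 = 0.3259, giving w = 27.6/(84.7+27.6) = 0.25.

w = 0.25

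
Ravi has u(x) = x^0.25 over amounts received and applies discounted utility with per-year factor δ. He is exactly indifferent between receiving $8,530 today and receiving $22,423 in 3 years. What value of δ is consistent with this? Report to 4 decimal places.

δ ≈ 0.9226

The payoff in 3 years is discounted by δ^3, so u(8530) = δ^3·u(22423) and δ^3 = u(8530)/u(22423).
With u(x) = x^0.25: δ^3 = 8530^0.25/22423^0.25 = (8530/22423)^0.25 = 0.78535.
Taking the cube root: δ = 0.78535^(1/3) ≈ 0.9226.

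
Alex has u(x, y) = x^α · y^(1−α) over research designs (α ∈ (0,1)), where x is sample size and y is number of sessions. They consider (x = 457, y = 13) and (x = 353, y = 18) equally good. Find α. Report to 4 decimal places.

Set the two utilities equal: 457^α·13^(1−α) = 353^α·18^(1−α).
Rearrange to (457/353)^α = (18/13)^(1−α) and take logs: α·0.2582153 = (1−α)·0.3254224.
With A = 0.2582153 and B = 0.3254224: α·A = (1−α)·B, so α = B/(A+B) = 0.3254224/0.5836377 ≈ 0.5576.

α ≈ 0.5576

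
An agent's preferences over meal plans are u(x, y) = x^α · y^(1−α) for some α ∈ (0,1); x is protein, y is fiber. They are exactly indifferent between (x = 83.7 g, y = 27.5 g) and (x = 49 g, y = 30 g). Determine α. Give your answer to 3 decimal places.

Indifference: 83.7^α · 27.5^(1−α) = 49^α · 30^(1−α).
Taking logs: α·ln 83.7 + (1−α)·ln 27.5 = α·ln 49 + (1−α)·ln 30, i.e. α·0.535419 = (1−α)·0.087011.
Thus α·(0.622430) = 0.087011, so α = 0.087011/0.622430 ≈ 0.140.

α ≈ 0.140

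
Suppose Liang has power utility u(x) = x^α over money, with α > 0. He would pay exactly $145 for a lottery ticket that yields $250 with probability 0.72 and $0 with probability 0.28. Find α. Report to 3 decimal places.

The lottery's expected utility is 0.72·u(250) + 0.28·u(0) = 0.72·250^α (since u(0) = 0 for α > 0).
Indifference: 145^α = 0.72·250^α, so (145/250)^α = 0.72.
α = ln(0.72) / ln(145/250) = -0.328504/-0.544727 ≈ 0.603.

α ≈ 0.603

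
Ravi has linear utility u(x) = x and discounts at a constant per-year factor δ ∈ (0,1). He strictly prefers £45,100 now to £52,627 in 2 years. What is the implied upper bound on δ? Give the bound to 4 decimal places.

δ < 0.9257

Comparing present values: 45100 > δ^2·52627.
Hence δ^2 < 45100/52627 = 0.85697, and x ↦ x^(1/2) is increasing on (0,∞).
δ < (45100/52627)^(1/2) ≈ 0.9257.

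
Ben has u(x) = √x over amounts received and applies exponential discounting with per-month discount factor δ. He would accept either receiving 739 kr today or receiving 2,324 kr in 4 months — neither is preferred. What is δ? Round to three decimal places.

Equating discounted utilities: u(739) = δ^4·u(2324) ⇒ δ^4 = u(739)/u(2324).
Since u(x) = √x, δ^4 = √(739/2324) = 0.56390.
So δ = 0.56390^(1/4) ≈ 0.867.

δ ≈ 0.867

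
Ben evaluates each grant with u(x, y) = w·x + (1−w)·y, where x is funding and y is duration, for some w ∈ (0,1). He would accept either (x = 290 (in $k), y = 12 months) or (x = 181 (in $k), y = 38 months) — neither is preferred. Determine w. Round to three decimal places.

w = 0.193

Equating utilities: w·290 + (1−w)·12 = w·181 + (1−w)·38.
Rearranging, 109·w − 26·(1−w) = 0.
So w/(1−w) = 26/109 = 0.2385, giving w = 26/(109+26) = 0.193.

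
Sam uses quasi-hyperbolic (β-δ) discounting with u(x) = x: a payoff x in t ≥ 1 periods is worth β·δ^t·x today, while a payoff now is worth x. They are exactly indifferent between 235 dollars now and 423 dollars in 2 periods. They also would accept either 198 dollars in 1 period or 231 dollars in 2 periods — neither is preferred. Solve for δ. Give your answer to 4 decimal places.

δ ≈ 0.8571

Both payoffs in the second observation are in the future, so β drops out: δ^1·198 = δ^2·231 ⇒ δ = 198/231 = 0.85714.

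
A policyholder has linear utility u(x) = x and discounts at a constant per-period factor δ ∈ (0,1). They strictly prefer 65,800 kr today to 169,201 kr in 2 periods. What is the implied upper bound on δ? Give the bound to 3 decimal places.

The preference means 65800 > δ^2·169201.
Hence δ^2 < 65800/169201 = 0.38889, and x ↦ x^(1/2) is increasing on (0,∞).
δ < 0.38889^(1/2) = 0.624.

δ < 0.624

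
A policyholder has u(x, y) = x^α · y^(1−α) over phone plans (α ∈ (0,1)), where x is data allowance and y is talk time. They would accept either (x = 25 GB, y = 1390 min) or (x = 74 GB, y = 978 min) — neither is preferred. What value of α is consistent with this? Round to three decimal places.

Indifference: 25^α · 1390^(1−α) = 74^α · 978^(1−α).
(25/74)^α = (978/1390)^(1−α); take logs: α·ln(25/74) = (1−α)·ln(978/1390), i.e. α·-1.085189 = (1−α)·-0.351549.
So α/(1−α) = (-0.351549)/(-1.085189) = 0.323952, and α = 0.323952/1.323952 ≈ 0.245.

α ≈ 0.245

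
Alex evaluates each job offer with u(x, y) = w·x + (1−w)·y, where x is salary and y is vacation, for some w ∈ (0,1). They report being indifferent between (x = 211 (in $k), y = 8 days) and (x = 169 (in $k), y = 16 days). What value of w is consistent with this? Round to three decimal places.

w = 0.160

Indifference: w·211 + (1−w)·8 = w·169 + (1−w)·16.
Collecting terms: w·42 = (1−w)·8.
Hence w = 8/(42+8) = 8/50 = 0.160.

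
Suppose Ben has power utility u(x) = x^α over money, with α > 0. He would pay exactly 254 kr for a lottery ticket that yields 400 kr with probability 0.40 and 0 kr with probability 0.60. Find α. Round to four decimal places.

α ≈ 2.0177

The lottery's expected utility is 0.40·u(400) + 0.60·u(0) = 0.40·400^α (since u(0) = 0 for α > 0).
Setting u(254) equal to that: 254^α = 0.40·400^α ⇒ (254/400)^α = 0.40.
Take logs: α = ln 0.40 / ln(254/400) ≈ 2.017683.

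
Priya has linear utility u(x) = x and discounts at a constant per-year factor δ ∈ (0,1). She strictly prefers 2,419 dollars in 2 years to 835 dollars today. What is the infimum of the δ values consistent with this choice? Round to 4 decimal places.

The preference means 835 < δ^2·2419.
So δ^2 > 835/2419 = 0.34518; taking the square root of both positive sides preserves the inequality.
δ > (835/2419)^(1/2) ≈ 0.5875.

δ > 0.5875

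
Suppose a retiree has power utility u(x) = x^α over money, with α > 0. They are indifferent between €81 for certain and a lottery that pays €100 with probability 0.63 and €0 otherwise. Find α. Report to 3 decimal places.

Since u(0) = 0, the lottery's EU is 0.63·100^α.
Equating: 81^α = 0.63·100^α, i.e. 0.8100^α = 0.63.
Taking logs: α·ln(81/100) = ln(0.63), so α = -0.462035 / -0.210721 ≈ 2.193.

α ≈ 2.193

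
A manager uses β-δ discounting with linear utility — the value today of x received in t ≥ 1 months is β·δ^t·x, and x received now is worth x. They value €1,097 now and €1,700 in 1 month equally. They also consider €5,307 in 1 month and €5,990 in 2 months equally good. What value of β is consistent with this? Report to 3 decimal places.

β ≈ 0.728

The second indifference involves only future payoffs, so β cancels: β·δ^1·5307 = β·δ^2·5990, giving δ = 5307/5990 = 0.88598.
The first indifference: 1097 = β·δ·1700, so β = 1097/(δ·1700) = 1097/(0.88598·1700) ≈ 0.728.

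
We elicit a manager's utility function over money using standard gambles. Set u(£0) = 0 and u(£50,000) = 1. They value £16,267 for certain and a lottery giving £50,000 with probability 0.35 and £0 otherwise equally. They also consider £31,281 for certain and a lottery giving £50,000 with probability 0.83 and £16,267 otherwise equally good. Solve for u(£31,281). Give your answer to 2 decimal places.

0.89

First, u(£16,267) = 0.35·u(£50,000) + 0.65·u(£0) = 0.35.
The second indifference gives u(£31,281) = 0.83·u(£50,000) + 0.17·u(£16,267) = 0.83·1.00 + 0.17·0.35 = 0.8895.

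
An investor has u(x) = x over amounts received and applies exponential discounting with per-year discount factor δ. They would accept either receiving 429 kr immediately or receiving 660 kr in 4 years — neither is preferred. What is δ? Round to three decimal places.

Indifference means u(429) = δ^4 · u(660), so δ^4 = u(429)/u(660).
With u(x) = x: δ^4 = 429/660 = 0.65000.
So δ = 0.65000^(1/4) ≈ 0.898.

δ ≈ 0.898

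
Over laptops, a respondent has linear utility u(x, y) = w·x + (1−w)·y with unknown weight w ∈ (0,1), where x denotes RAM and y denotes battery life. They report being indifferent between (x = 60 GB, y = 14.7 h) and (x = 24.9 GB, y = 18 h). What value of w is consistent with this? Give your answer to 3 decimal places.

w = 0.086

Equating utilities: w·60 + (1−w)·14.7 = w·24.9 + (1−w)·18.
w·(60−24.9) = (1−w)·(18−14.7), i.e. w·35.1 = (1−w)·3.3.
The marginal rate of substitution is 3.3/35.1, so w = 3.3/(35.1+3.3) = 0.086.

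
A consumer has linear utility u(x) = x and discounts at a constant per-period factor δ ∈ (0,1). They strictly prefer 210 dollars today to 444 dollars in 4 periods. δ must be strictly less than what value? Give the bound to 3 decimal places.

δ < 0.829

The preference means 210 > δ^4·444.
Dividing by 444: δ^4 < 0.47297. Both sides are positive, so the 4th root keeps the direction.
δ < (210/444)^(1/4) ≈ 0.829.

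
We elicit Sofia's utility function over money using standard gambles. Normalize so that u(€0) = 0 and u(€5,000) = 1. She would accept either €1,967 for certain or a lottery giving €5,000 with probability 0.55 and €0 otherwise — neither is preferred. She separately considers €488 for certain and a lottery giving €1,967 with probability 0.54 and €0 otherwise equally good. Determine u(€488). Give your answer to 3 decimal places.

0.297

First, u(€1,967) = 0.55·u(€5,000) + 0.45·u(€0) = 0.55.
Chaining: u(€488) = 0.54·0.55 + 0.46·0.00 = 0.2970.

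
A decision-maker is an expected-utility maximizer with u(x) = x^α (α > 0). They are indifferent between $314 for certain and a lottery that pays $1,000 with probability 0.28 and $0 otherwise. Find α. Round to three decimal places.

α ≈ 1.099

The lottery's expected utility is 0.28·u(1000) + 0.72·u(0) = 0.28·1000^α (since u(0) = 0 for α > 0).
Equating: 314^α = 0.28·1000^α, i.e. 0.3140^α = 0.28.
α = ln(0.28) / ln(314/1000) = -1.272966/-1.158362 ≈ 1.099.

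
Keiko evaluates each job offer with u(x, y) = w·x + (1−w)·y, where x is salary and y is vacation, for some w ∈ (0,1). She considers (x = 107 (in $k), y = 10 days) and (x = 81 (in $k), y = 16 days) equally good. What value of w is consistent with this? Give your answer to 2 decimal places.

u(107,10) = u(81,16) means w·107 + (1−w)·10 = w·81 + (1−w)·16.
Collecting terms: w·26 = (1−w)·6.
Hence w = 6/(26+6) = 6/32 = 0.19.

w = 0.19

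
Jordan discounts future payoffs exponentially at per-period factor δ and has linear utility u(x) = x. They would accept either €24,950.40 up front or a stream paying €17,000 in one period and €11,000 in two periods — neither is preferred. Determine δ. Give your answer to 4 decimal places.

δ ≈ 0.9200

Present value of the stream is 17000·δ + 11000·δ². Indifference gives 17000δ + 11000δ² = 24950.40.
So 11000δ² + 17000δ − 24950.40 = 0.
δ = (−17000 + √(17000² + 4·11000·24950.40)) / (2·11000) = (−17000 + √1386817600.00) / 22000 ≈ 0.9200.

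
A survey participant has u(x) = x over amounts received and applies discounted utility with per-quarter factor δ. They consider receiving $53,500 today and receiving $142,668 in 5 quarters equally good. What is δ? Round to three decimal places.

δ ≈ 0.822

The payoff in 5 quarters is discounted by δ^5, so u(53500) = δ^5·u(142668) and δ^5 = u(53500)/u(142668).
With u(x) = x: δ^5 = 53500/142668 = 0.37500.
Hence δ = (0.37500)^(1/5) = 0.82187.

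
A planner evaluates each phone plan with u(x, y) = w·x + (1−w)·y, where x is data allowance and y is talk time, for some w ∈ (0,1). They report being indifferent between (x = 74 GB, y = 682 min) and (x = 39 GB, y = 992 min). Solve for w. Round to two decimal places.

Indifference: w·74 + (1−w)·682 = w·39 + (1−w)·992.
Rearranging, 35·w − 310·(1−w) = 0.
The marginal rate of substitution is 310/35, so w = 310/(35+310) = 0.90.

w = 0.90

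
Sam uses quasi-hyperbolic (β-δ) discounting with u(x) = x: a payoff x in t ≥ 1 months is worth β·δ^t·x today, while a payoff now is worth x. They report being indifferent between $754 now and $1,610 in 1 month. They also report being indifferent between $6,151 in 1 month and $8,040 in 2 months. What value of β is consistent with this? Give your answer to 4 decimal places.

Both payoffs in the second observation are in the future, so β drops out: δ^1·6151 = δ^2·8040 ⇒ δ = 6151/8040 = 0.76505.
Now use the now-vs-future pair: 754 = β·δ·1610 gives β = 754/(0.76505·1610) ≈ 0.6121.

β ≈ 0.6121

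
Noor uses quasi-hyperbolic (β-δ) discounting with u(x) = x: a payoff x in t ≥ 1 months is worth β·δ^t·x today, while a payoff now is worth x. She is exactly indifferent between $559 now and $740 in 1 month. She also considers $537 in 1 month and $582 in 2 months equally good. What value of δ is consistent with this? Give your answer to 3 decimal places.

δ ≈ 0.923

Both payoffs in the second observation are in the future, so β drops out: δ^1·537 = δ^2·582 ⇒ δ = 537/582 = 0.92268.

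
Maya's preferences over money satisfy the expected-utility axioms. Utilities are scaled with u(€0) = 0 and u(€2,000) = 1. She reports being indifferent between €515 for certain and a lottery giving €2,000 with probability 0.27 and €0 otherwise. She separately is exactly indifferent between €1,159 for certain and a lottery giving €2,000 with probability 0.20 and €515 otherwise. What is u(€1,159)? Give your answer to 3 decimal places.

0.416

From the first indifference, u(€515) = 0.27·u(€2,000) + 0.73·u(€0) = 0.27·1 + 0.73·0 = 0.27.
Chaining: u(€1,159) = 0.20·1.00 + 0.80·0.27 = 0.4160.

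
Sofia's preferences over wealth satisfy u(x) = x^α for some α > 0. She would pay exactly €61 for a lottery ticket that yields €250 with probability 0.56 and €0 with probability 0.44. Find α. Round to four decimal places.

α ≈ 0.4110

EU(lottery) = 0.56·250^α + 0.44·0 = 0.56·250^α.
Indifference: 61^α = 0.56·250^α, so (61/250)^α = 0.56.
α = ln(0.56) / ln(61/250) = -0.5798185/-1.4105871 ≈ 0.4110.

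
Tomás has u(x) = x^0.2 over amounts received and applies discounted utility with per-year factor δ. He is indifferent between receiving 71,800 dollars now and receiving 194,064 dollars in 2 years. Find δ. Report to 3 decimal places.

The payoff in 2 years is discounted by δ^2, so u(71800) = δ^2·u(194064) and δ^2 = u(71800)/u(194064).
Since u(x) = x^0.2, δ^2 = (71800/194064)^0.2 = 0.36998^0.2 = 0.81966.
Taking the square root: δ = 0.81966^(1/2) ≈ 0.905.

δ ≈ 0.905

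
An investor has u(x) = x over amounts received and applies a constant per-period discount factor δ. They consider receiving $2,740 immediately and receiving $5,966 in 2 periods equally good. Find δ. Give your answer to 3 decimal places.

Equating discounted utilities: u(2740) = δ^2·u(5966) ⇒ δ^2 = u(2740)/u(5966).
With u(x) = x: δ^2 = 2740/5966 = 0.45927.
Taking the square root: δ = 0.45927^(1/2) ≈ 0.678.

δ ≈ 0.678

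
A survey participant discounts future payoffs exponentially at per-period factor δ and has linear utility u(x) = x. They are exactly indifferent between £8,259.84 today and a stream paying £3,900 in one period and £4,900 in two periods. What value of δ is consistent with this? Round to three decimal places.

δ ≈ 0.960

The stream is worth 3900δ + 4900δ² today, so 3900δ + 4900δ² = 8259.84.
So 4900δ² + 3900δ − 8259.84 = 0.
The positive root is δ = [−3900 + √(3900² + 4·4900·8259.84)] / (2·4900) = (−3900 + 13308.000)/9800 ≈ 0.960.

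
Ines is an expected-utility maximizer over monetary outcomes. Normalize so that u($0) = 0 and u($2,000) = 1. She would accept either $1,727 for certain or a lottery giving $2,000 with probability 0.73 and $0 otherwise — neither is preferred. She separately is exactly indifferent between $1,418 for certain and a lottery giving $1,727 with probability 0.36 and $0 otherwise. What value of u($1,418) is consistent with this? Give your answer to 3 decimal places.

0.263

First, u($1,727) = 0.73·u($2,000) + 0.27·u($0) = 0.73.
Then u($1,418) = 0.36·u($1,727) + 0.64·u($0) = 0.36·0.73 + 0.64·0.00 = 0.2628.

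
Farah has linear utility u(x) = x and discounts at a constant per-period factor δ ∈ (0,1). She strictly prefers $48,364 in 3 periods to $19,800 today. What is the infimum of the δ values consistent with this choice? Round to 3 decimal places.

Comparing present values: 19800 < δ^3·48364.
Dividing by 48364: δ^3 > 0.40940. Both sides are positive, so the cube root keeps the direction.
δ > 0.40940^(1/3) = 0.743.

δ > 0.743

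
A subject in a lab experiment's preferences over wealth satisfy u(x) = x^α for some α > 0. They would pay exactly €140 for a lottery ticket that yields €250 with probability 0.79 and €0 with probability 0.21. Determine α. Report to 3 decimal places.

α ≈ 0.407

Since u(0) = 0, the lottery's EU is 0.79·250^α.
Indifference: 140^α = 0.79·250^α, so (140/250)^α = 0.79.
Take logs: α = ln 0.79 / ln(140/250) ≈ 0.40655.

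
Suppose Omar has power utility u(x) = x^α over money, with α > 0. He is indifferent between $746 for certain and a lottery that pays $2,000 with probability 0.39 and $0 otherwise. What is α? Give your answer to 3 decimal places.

α ≈ 0.955

EU(lottery) = 0.39·2000^α + 0.61·0 = 0.39·2000^α.
Equating: 746^α = 0.39·2000^α, i.e. 0.3730^α = 0.39.
α = ln(0.39) / ln(746/2000) = -0.941609/-0.986177 ≈ 0.955.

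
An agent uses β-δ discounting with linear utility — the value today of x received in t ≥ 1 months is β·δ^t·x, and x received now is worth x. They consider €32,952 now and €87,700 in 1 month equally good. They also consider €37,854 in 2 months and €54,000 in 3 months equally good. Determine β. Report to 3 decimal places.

From the later pair, β·δ^2·37854 = β·δ^3·54000; dividing through, δ = 37854/54000 = 0.70100.
Substituting δ into 32952 = β·δ·87700: β = 32952/(61477.700) ≈ 0.536.

β ≈ 0.536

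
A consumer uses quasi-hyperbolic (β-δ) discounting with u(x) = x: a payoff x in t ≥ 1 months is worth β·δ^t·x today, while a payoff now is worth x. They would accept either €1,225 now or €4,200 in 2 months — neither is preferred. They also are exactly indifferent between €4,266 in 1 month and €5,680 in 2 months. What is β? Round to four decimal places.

From the later pair, β·δ^1·4266 = β·δ^2·5680; dividing through, δ = 4266/5680 = 0.75106.
The first indifference: 1225 = β·δ^2·4200, so β = 1225/(δ^2·4200) = 1225/(0.56409·4200) ≈ 0.5171.

β ≈ 0.5171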